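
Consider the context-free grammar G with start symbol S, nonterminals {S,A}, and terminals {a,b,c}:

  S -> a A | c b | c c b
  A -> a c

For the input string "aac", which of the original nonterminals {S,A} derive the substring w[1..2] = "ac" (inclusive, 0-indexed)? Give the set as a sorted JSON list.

Convert to CNF:
  S -> T0 A | T1 T2 | T1 X3
  A -> T0 T1
  T0 -> a
  T1 -> c
  T2 -> b
  X3 -> T1 T2

CYK table (by increasing span) (cells [i..j] with 1 ≤ i ≤ j ≤ 2 only):
  T[1,1] 'a' = {T0}  orig:{}
  T[2,2] 'c' = {T1}  orig:{}
  T[1,2] 'ac' = {A}

Original NTs in T[1,2] deriving "ac": ["A"]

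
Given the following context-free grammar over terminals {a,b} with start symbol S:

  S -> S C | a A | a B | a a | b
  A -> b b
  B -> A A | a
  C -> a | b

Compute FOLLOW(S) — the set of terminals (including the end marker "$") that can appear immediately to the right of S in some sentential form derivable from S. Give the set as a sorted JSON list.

FIRST sets, iterate to fixpoint:
pass 1:
  A via A→b b: +{b}
  B via B→A A: +{b}
  B via B→a: +{a}
  C via C→a: +{a}
  C via C→b: +{b}
  S via S→a A: +{a}
  S via S→b: +{b}
  S: {a,b}  A: {b}  B: {a,b}  C: {a,b}
pass 2: (stable)
  S: {a,b}  A: {b}  B: {a,b}  C: {a,b}

FOLLOW iteration:
seed FOLLOW(S) with $
iter 1:
  B→A A: FOLLOW(A) ⊇ FIRST(A) = {b}; new: +{b}
  S→S C: FOLLOW(S) ⊇ FIRST(C) = {a,b}; new: +{a,b}
  S→S C: FOLLOW(C) ⊇ FOLLOW(S) ⊇ {$,a,b}; new: +{$,a,b}
  S→a A: FOLLOW(A) ⊇ FOLLOW(S) ⊇ {$,a,b}; new: +{$,a}
  S→a B: FOLLOW(B) ⊇ FOLLOW(S) ⊇ {$,a,b}; new: +{$,a,b}
  S: {$,a,b}  A: {$,a,b}  B: {$,a,b}  C: {$,a,b}
iter 2: (no change)
  S: {$,a,b}  A: {$,a,b}  B: {$,a,b}  C: {$,a,b}

FOLLOW(S) = ["$", "a", "b"]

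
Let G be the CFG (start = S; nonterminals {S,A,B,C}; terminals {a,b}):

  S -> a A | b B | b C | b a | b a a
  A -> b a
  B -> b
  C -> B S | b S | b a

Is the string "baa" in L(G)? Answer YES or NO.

CNF form of G:
  S -> T0 B | T0 C | T0 T1 | T0 X2 | T1 A
  A -> T0 T1
  B -> b
  C -> B S | T0 S | T0 T1
  T0 -> b
  T1 -> a
  X2 -> T1 T1

Fill CYK table bottom-up:
  T[0,0] 'b' = {B,T0}  orig:{B}
  T[1,1] 'a' = {T1}  orig:{}
  T[2,2] 'a' = {T1}  orig:{}
  T[0,1] 'ba' = {A,C,S}
  T[1,2] 'aa' = {X2}  orig:{}
  T[0,2] 'baa' = {S}

S ∈ T[0,2] ⇒ YES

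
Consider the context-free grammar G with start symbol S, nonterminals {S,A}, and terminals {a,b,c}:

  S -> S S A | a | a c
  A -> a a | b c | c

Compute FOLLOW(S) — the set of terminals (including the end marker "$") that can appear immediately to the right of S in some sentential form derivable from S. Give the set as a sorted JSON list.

FIRST sets, iterate to fixpoint:
round 1:
  A via A→a a: +{a}
  A via A→b c: +{b}
  A via A→c: +{c}
  S via S→a: +{a}
  FIRST(S)={a}  FIRST(A)={a,b,c}
round 2: — fixpoint
  FIRST(S)={a}  FIRST(A)={a,b,c}

FOLLOW iteration:
initialize: $ ∈ FOLLOW(S)
[1]
  S→S S A: FOLLOW(S) ⊇ FIRST(S) = {a}; new: +{a}
  S→S S A: FOLLOW(S) ⊇ FIRST(A) = {a,b,c}; new: +{b,c}
  S→S S A: FOLLOW(A) ⊇ FOLLOW(S) ⊇ {$,a,b,c}; new: +{$,a,b,c}
  S: {$,a,b,c}  A: {$,a,b,c}
[2] done
  S: {$,a,b,c}  A: {$,a,b,c}

FOLLOW(S) = ["$", "a", "b", "c"]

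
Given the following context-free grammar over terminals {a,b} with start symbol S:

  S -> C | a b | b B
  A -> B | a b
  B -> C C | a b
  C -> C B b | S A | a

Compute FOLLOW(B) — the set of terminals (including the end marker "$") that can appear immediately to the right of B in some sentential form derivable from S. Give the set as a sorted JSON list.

FIRST sets, iterate to fixpoint:
pass 1:
  A via A→a b: +{a}
  B via B→a b: +{a}
  C via C→a: +{a}
  S via S→C: +{a}
  S via S→b B: +{b}
  FIRST[S]={a,b}  FIRST[A]={a}  FIRST[B]={a}  FIRST[C]={a}
pass 2:
  C via C→S A: +{b}
  FIRST[S]={a,b}  FIRST[A]={a}  FIRST[B]={a}  FIRST[C]={a,b}
pass 3:
  B via B→C C: +{b}
  FIRST[S]={a,b}  FIRST[A]={a}  FIRST[B]={a,b}  FIRST[C]={a,b}
pass 4:
  A via A→B: +{b}
  FIRST[S]={a,b}  FIRST[A]={a,b}  FIRST[B]={a,b}  FIRST[C]={a,b}
pass 5: done
  FIRST[S]={a,b}  FIRST[A]={a,b}  FIRST[B]={a,b}  FIRST[C]={a,b}

FOLLOW sets:
seed FOLLOW(S) with $
pass 1:
  B→C C: FOLLOW(C) ⊇ FIRST(C) = {a,b}; new: +{a,b}
  C→C B b: FOLLOW(B) ⊇ FIRST(b) = {b}; new: +{b}
  C→S A: FOLLOW(S) ⊇ FIRST(A) = {a,b}; new: +{a,b}
  C→S A: FOLLOW(A) ⊇ FOLLOW(C) ⊇ {a,b}; new: +{a,b}
  S→C: FOLLOW(C) ⊇ FOLLOW(S) ⊇ {$,a,b}; new: +{$}
  S→b B: FOLLOW(B) ⊇ FOLLOW(S) ⊇ {$,a,b}; new: +{$,a}
  FOLLOW(S)={$,a,b}  FOLLOW(A)={a,b}  FOLLOW(B)={$,a,b}  FOLLOW(C)={$,a,b}
pass 2:
  C→S A: FOLLOW(A) ⊇ FOLLOW(C) ⊇ {$,a,b}; new: +{$}
  FOLLOW(S)={$,a,b}  FOLLOW(A)={$,a,b}  FOLLOW(B)={$,a,b}  FOLLOW(C)={$,a,b}
pass 3: (stable)
  FOLLOW(S)={$,a,b}  FOLLOW(A)={$,a,b}  FOLLOW(B)={$,a,b}  FOLLOW(C)={$,a,b}

FOLLOW(B) = ["$", "a", "b"]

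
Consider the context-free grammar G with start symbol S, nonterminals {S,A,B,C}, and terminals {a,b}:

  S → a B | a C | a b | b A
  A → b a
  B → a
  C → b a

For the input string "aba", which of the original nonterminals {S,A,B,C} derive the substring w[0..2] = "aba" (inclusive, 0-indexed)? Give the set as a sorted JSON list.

Convert to CNF:
  S -> T0 A | T1 B | T1 C | T1 T0
  A -> T0 T1
  B -> a
  C -> T0 T1
  T0 -> b
  T1 -> a

Fill CYK table bottom-up (cells [i..j] with 0 ≤ i ≤ j ≤ 2 only):
  cell(0,0) a: {B,T1}  orig:{B}
  cell(1,1) b: {T0}  orig:{}
  cell(2,2) a: {B,T1}  orig:{B}
  cell(0,1) ab: {S}
  cell(1,2) ba: {A,C}
  cell(0,2) aba: {S}

Original NTs in T[0,2] deriving "aba": ["S"]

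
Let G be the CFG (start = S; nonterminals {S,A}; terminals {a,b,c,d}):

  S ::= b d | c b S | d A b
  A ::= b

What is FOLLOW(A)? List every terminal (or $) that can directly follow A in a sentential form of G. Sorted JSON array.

Compute FIRST by fixpoint:
iter 1:
  A via A→b: +{b}
  S via S→b d: +{b}
  S via S→c b S: +{c}
  S via S→d A b: +{d}
  S: {b,c,d}  A: {b}
iter 2: done
  S: {b,c,d}  A: {b}

FOLLOW sets:
FOLLOW(S) := {$}
iter 1:
  S→d A b: FOLLOW(A) ⊇ FIRST(b) = {b}; new: +{b}
  FOLLOW[S]={$}  FOLLOW[A]={b}
iter 2: (stable)
  FOLLOW[S]={$}  FOLLOW[A]={b}

FOLLOW(A) = ["b"]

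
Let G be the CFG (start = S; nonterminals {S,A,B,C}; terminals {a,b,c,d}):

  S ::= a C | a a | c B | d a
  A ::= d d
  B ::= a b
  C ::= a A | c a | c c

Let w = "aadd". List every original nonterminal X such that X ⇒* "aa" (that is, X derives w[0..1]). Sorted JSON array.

CNF form of G:
  S -> T0 T1 | T1 C | T1 T1 | T3 B
  A -> T0 T0
  B -> T1 T2
  C -> T1 A | T3 T1 | T3 T3
  T0 -> d
  T1 -> a
  T2 -> b
  T3 -> c

CYK fill — only the sub-triangle for w[0..1]:
  T[0,0] 'a' = {T1}  orig:{}
  T[1,1] 'a' = {T1}  orig:{}
  T[0,1] 'aa' = {S}

Original NTs in T[0,1] deriving "aa": ["S"]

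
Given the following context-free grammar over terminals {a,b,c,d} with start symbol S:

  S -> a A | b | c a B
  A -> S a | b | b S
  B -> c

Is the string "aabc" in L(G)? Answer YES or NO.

Convert to CNF:
  S -> T0 A | T2 X3 | b
  A -> S T0 | T1 S | b
  B -> c
  T0 -> a
  T1 -> b
  T2 -> c
  X3 -> T0 B

CYK table (by increasing span):
  T[0,0] 'a' = {T0}  orig:{}
  T[1,1] 'a' = {T0}  orig:{}
  T[2,2] 'b' = {A,S,T1}  orig:{A,S}
  T[3,3] 'c' = {B,T2}  orig:{B}
  T[0,1] 'aa' = ∅
  T[1,2] 'ab' = {S}
  T[2,3] 'bc' = ∅
  T[0,2] 'aab' = ∅
  T[1,3] 'abc' = ∅
  T[0,3] 'aabc' = ∅

S ∉ T[0,3] ⇒ NO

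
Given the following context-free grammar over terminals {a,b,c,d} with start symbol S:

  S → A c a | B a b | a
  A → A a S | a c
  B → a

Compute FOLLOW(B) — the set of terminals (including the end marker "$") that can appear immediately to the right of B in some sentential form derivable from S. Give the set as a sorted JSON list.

FIRST iteration:
[1]
  A via A→a c: +{a}
  B via B→a: +{a}
  S via S→A c a: +{a}
  S: {a}  A: {a}  B: {a}
[2] — fixpoint
  S: {a}  A: {a}  B: {a}

FOLLOW sets:
initialize: $ ∈ FOLLOW(S)
[1]
  A→A a S: FOLLOW(A) ⊇ FIRST(a) = {a}; new: +{a}
  A→A a S: FOLLOW(S) ⊇ FOLLOW(A) ⊇ {a}; new: +{a}
  S→A c a: FOLLOW(A) ⊇ FIRST(c) = {c}; new: +{c}
  S→B a b: FOLLOW(B) ⊇ FIRST(a) = {a}; new: +{a}
  S: {$,a}  A: {a,c}  B: {a}
[2]
  A→A a S: FOLLOW(S) ⊇ FOLLOW(A) ⊇ {a,c}; new: +{c}
  S: {$,a,c}  A: {a,c}  B: {a}
[3] done
  S: {$,a,c}  A: {a,c}  B: {a}

FOLLOW(B) = ["a"]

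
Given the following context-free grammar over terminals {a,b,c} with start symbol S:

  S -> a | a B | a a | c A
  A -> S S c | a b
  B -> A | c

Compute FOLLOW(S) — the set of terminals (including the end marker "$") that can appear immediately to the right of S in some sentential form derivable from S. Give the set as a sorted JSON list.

FIRST iteration:
round 1:
  A via A→a b: +{a}
  B via B→A: +{a}
  B via B→c: +{c}
  S via S→a: +{a}
  S via S→c A: +{c}
  FIRST[S]={a,c}  FIRST[A]={a}  FIRST[B]={a,c}
round 2:
  A via A→S S c: +{c}
  FIRST[S]={a,c}  FIRST[A]={a,c}  FIRST[B]={a,c}
round 3: (stable)
  FIRST[S]={a,c}  FIRST[A]={a,c}  FIRST[B]={a,c}

Compute FOLLOW by fixpoint:
FOLLOW(S) := {$}
pass 1:
  A→S S c: FOLLOW(S) ⊇ FIRST(S) = {a,c}; new: +{a,c}
  S→a B: FOLLOW(B) ⊇ FOLLOW(S) ⊇ {$,a,c}; new: +{$,a,c}
  S→c A: FOLLOW(A) ⊇ FOLLOW(S) ⊇ {$,a,c}; new: +{$,a,c}
  FOLLOW[S]={$,a,c}  FOLLOW[A]={$,a,c}  FOLLOW[B]={$,a,c}
pass 2: — fixpoint
  FOLLOW[S]={$,a,c}  FOLLOW[A]={$,a,c}  FOLLOW[B]={$,a,c}

FOLLOW(S) = ["$", "a", "c"]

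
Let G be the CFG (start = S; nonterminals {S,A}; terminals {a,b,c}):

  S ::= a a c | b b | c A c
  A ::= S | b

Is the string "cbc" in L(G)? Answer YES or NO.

CNF form of G:
  S -> T0 X5 | T1 X6 | T2 T2
  A -> T0 X3 | T1 X4 | T2 T2 | b
  T0 -> a
  T1 -> c
  T2 -> b
  X3 -> T0 T1
  X4 -> A T1
  X5 -> T0 T1
  X6 -> A T1

CYK table (by increasing span):
  T[0,0] 'c' = {T1}  orig:{}
  T[1,1] 'b' = {A,T2}  orig:{A}
  T[2,2] 'c' = {T1}  orig:{}
  T[0,1] 'cb' = ∅
  T[1,2] 'bc' = {X4,X6}  orig:{}
  T[0,2] 'cbc' = {A,S}

S ∈ T[0,2] ⇒ YES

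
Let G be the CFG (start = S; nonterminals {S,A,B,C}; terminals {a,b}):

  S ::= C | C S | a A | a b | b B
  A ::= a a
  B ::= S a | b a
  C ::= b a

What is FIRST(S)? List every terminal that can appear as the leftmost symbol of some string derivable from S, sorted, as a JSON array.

FIRST sets, iterate to fixpoint:
round 1:
  A via A→a a: +{a}
  B via B→b a: +{b}
  C via C→b a: +{b}
  S via S→C: +{b}
  S via S→a A: +{a}
  S: {a,b}  A: {a}  B: {b}  C: {b}
round 2:
  B via B→S a: +{a}
  S: {a,b}  A: {a}  B: {a,b}  C: {b}
round 3: (no change)
  S: {a,b}  A: {a}  B: {a,b}  C: {b}

FIRST(S) = ["a", "b"]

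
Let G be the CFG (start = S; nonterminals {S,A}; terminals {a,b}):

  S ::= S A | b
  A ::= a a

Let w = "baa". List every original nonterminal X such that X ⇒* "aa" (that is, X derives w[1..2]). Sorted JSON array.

CNF form of G:
  S -> S A | b
  A -> T0 T0
  T0 -> a

Fill CYK table bottom-up, restricted to cells inside w[1..2]:
  [1..1]={T0}  "a"  orig:{}
  [2..2]={T0}  "a"  orig:{}
  [1..2]={A}  "aa"

Original NTs in T[1,2] deriving "aa": ["A"]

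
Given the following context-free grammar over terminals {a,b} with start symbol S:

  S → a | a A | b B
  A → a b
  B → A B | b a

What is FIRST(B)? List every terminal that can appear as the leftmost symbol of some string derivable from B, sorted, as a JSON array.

FIRST iteration:
round 1:
  A via A→a b: +{a}
  B via B→A B: +{a}
  B via B→b a: +{b}
  S via S→a: +{a}
  S via S→b B: +{b}
  FIRST[S]={a,b}  FIRST[A]={a}  FIRST[B]={a,b}
round 2: done
  FIRST[S]={a,b}  FIRST[A]={a}  FIRST[B]={a,b}

FIRST(B) = ["a", "b"]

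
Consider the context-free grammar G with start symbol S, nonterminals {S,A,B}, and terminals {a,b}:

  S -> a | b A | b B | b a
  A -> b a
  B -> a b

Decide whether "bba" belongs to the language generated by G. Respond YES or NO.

Convert to CNF:
  S -> T0 A | T0 B | T0 T1 | a
  A -> T0 T1
  B -> T1 T0
  T0 -> b
  T1 -> a

CYK table (by increasing span):
  [0..0]={T0}  "b"  orig:{}
  [1..1]={T0}  "b"  orig:{}
  [2..2]={S,T1}  "a"  orig:{S}
  [0..1]=∅  "bb"
  [1..2]={A,S}  "ba"
  [0..2]={S}  "bba"

S ∈ T[0,2] ⇒ YES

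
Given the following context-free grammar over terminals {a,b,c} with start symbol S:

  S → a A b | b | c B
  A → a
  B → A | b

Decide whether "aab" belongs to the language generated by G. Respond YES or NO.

Convert to CNF:
  S -> T0 X3 | T2 B | b
  A -> a
  B -> a | b
  T0 -> a
  T1 -> b
  T2 -> c
  X3 -> A T1

Fill CYK table bottom-up:
  T[0,0] 'a' = {A,B,T0}  orig:{A,B}
  T[1,1] 'a' = {A,B,T0}  orig:{A,B}
  T[2,2] 'b' = {B,S,T1}  orig:{B,S}
  T[0,1] 'aa' = ∅
  T[1,2] 'ab' = {X3}  orig:{}
  T[0,2] 'aab' = {S}

S ∈ T[0,2] ⇒ YES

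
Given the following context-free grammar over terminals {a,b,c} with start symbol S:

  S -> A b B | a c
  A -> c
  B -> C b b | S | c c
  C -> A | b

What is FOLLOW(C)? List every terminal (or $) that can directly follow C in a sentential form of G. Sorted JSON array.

FIRST iteration:
pass 1:
  A via A→c: +{c}
  B via B→c c: +{c}
  C via C→A: +{c}
  C via C→b: +{b}
  S via S→A b B: +{c}
  S via S→a c: +{a}
  FIRST[S]={a,c}  FIRST[A]={c}  FIRST[B]={c}  FIRST[C]={b,c}
pass 2:
  B via B→C b b: +{b}
  B via B→S: +{a}
  FIRST[S]={a,c}  FIRST[A]={c}  FIRST[B]={a,b,c}  FIRST[C]={b,c}
pass 3: (stable)
  FIRST[S]={a,c}  FIRST[A]={c}  FIRST[B]={a,b,c}  FIRST[C]={b,c}

FOLLOW sets:
initialize: $ ∈ FOLLOW(S)
iter 1:
  B→C b b: FOLLOW(C) ⊇ FIRST(b) = {b}; new: +{b}
  C→A: FOLLOW(A) ⊇ FOLLOW(C) ⊇ {b}; new: +{b}
  S→A b B: FOLLOW(B) ⊇ FOLLOW(S) ⊇ {$}; new: +{$}
  S: {$}  A: {b}  B: {$}  C: {b}
iter 2: (no change)
  S: {$}  A: {b}  B: {$}  C: {b}

FOLLOW(C) = ["b"]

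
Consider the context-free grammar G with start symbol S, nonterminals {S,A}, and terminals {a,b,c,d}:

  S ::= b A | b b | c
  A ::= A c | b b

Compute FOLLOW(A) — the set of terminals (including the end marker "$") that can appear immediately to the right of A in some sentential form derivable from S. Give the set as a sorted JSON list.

Compute FIRST by fixpoint:
round 1:
  A via A→b b: +{b}
  S via S→b A: +{b}
  S via S→c: +{c}
  S: {b,c}  A: {b}
round 2: done
  S: {b,c}  A: {b}

FOLLOW iteration:
FOLLOW(S) := {$}
iter 1:
  A→A c: FOLLOW(A) ⊇ FIRST(c) = {c}; new: +{c}
  S→b A: FOLLOW(A) ⊇ FOLLOW(S) ⊇ {$}; new: +{$}
  FOLLOW(S)={$}  FOLLOW(A)={$,c}
iter 2: done
  FOLLOW(S)={$}  FOLLOW(A)={$,c}

FOLLOW(A) = ["$", "c"]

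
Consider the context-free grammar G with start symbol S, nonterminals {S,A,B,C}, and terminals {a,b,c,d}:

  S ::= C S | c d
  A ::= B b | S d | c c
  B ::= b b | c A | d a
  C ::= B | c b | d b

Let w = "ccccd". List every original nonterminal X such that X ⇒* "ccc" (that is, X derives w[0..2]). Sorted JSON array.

Convert to CNF:
  S -> C S | T2 T1
  A -> B T0 | S T1 | T2 T2
  B -> T0 T0 | T1 T3 | T2 A
  C -> T0 T0 | T1 T0 | T1 T3 | T2 A | T2 T0
  T0 -> b
  T1 -> d
  T2 -> c
  T3 -> a

CYK table (by increasing span), restricted to cells inside w[0..2]:
  T[0,0] 'c' = {T2}  orig:{}
  T[1,1] 'c' = {T2}  orig:{}
  T[2,2] 'c' = {T2}  orig:{}
  T[0,1] 'cc' = {A}
  T[1,2] 'cc' = {A}
  T[0,2] 'ccc' = {B,C}

Original NTs in T[0,2] deriving "ccc": ["B", "C"]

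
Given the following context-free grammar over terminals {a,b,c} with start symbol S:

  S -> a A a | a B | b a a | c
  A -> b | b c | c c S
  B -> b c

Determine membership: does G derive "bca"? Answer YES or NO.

Convert to CNF:
  S -> T0 X5 | T2 B | T2 X4 | c
  A -> T0 T1 | T1 X3 | b
  B -> T0 T1
  T0 -> b
  T1 -> c
  T2 -> a
  X3 -> T1 S
  X4 -> A T2
  X5 -> T2 T2

CYK table (by increasing span):
  cell(0,0) b: {A,T0}  orig:{A}
  cell(1,1) c: {S,T1}  orig:{S}
  cell(2,2) a: {T2}  orig:{}
  cell(0,1) bc: {A,B}
  cell(1,2) ca: ∅
  cell(0,2) bca: {X4}  orig:{}

S ∉ T[0,2] ⇒ NO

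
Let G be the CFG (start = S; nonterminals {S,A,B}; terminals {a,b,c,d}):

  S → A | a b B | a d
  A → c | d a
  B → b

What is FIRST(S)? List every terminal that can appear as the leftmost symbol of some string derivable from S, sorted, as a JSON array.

FIRST iteration:
iter 1:
  A via A→c: +{c}
  A via A→d a: +{d}
  B via B→b: +{b}
  S via S→A: +{c,d}
  S via S→a b B: +{a}
  FIRST[S]={a,c,d}  FIRST[A]={c,d}  FIRST[B]={b}
iter 2: (stable)
  FIRST[S]={a,c,d}  FIRST[A]={c,d}  FIRST[B]={b}

FIRST(S) = ["a", "c", "d"]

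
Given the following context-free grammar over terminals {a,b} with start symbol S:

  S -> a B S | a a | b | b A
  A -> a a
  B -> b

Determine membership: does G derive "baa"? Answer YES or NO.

Convert to CNF:
  S -> T0 T0 | T0 X2 | T1 A | b
  A -> T0 T0
  B -> b
  T0 -> a
  T1 -> b
  X2 -> B S

CYK fill:
  [0..0]={B,S,T1}  "b"  orig:{B,S}
  [1..1]={T0}  "a"  orig:{}
  [2..2]={T0}  "a"  orig:{}
  [0..1]=∅  "ba"
  [1..2]={A,S}  "aa"
  [0..2]={S,X2}  "baa"  orig:{S}

S ∈ T[0,2] ⇒ YES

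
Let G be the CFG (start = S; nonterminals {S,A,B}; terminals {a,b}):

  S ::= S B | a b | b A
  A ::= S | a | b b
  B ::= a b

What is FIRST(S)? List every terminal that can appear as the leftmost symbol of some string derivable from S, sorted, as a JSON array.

FIRST iteration:
round 1:
  A via A→a: +{a}
  A via A→b b: +{b}
  B via B→a b: +{a}
  S via S→a b: +{a}
  S via S→b A: +{b}
  S: {a,b}  A: {a,b}  B: {a}
round 2: — fixpoint
  S: {a,b}  A: {a,b}  B: {a}

FIRST(S) = ["a", "b"]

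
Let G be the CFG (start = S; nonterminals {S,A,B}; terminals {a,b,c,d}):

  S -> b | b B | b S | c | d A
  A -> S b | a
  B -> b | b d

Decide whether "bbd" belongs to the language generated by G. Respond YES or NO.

CNF form of G:
  S -> T0 B | T0 S | T1 A | b | c
  A -> S T0 | a
  B -> T0 T1 | b
  T0 -> b
  T1 -> d

CYK fill:
  T[0,0] 'b' = {B,S,T0}  orig:{B,S}
  T[1,1] 'b' = {B,S,T0}  orig:{B,S}
  T[2,2] 'd' = {T1}  orig:{}
  T[0,1] 'bb' = {A,S}
  T[1,2] 'bd' = {B}
  T[0,2] 'bbd' = {S}

S ∈ T[0,2] ⇒ YES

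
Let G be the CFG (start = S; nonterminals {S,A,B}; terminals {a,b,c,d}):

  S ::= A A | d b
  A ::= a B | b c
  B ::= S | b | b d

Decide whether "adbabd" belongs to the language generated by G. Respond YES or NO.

Convert to CNF:
  S -> A A | T3 T1
  A -> T0 B | T1 T2
  B -> A A | T1 T3 | T3 T1 | b
  T0 -> a
  T1 -> b
  T2 -> c
  T3 -> d

CYK fill:
  cell(0,0) a: {T0}  orig:{}
  cell(1,1) d: {T3}  orig:{}
  cell(2,2) b: {B,T1}  orig:{B}
  cell(3,3) a: {T0}  orig:{}
  cell(4,4) b: {B,T1}  orig:{B}
  cell(5,5) d: {T3}  orig:{}
  cell(0,1) ad: ∅
  cell(1,2) db: {B,S}
  cell(2,3) ba: ∅
  cell(3,4) ab: {A}
  cell(4,5) bd: {B}
  cell(0,2) adb: {A}
  cell(1,3) dba: ∅
  cell(2,4) bab: ∅
  cell(3,5) abd: {A}
  cell(0,3) adba: ∅
  cell(1,4) dbab: ∅
  cell(2,5) babd: ∅
  cell(0,4) adbab: {B,S}
  cell(1,5) dbabd: ∅
  cell(0,5) adbabd: {B,S}

S ∈ T[0,5] ⇒ YES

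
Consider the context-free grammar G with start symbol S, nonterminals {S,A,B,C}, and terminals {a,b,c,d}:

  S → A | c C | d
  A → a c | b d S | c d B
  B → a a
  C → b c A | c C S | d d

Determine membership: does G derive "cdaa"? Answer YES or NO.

Convert to CNF:
  S -> T0 T1 | T1 C | T1 X9 | T2 X8 | d
  A -> T0 T1 | T1 X5 | T2 X4
  B -> T0 T0
  C -> T1 X7 | T2 X6 | T3 T3
  T0 -> a
  T1 -> c
  T2 -> b
  T3 -> d
  X4 -> T3 S
  X5 -> T3 B
  X6 -> T1 A
  X7 -> C S
  X8 -> T3 S
  X9 -> T3 B

CYK fill:
  T[0,0] 'c' = {T1}  orig:{}
  T[1,1] 'd' = {S,T3}  orig:{S}
  T[2,2] 'a' = {T0}  orig:{}
  T[3,3] 'a' = {T0}  orig:{}
  T[0,1] 'cd' = ∅
  T[1,2] 'da' = ∅
  T[2,3] 'aa' = {B}
  T[0,2] 'cda' = ∅
  T[1,3] 'daa' = {X5,X9}  orig:{}
  T[0,3] 'cdaa' = {A,S}

S ∈ T[0,3] ⇒ YES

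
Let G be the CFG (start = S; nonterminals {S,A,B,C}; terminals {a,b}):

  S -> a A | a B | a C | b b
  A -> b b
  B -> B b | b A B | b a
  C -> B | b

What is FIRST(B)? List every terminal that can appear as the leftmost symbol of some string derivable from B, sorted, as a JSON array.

FIRST iteration:
[1]
  A via A→b b: +{b}
  B via B→b A B: +{b}
  C via C→B: +{b}
  S via S→a A: +{a}
  S via S→b b: +{b}
  FIRST(S)={a,b}  FIRST(A)={b}  FIRST(B)={b}  FIRST(C)={b}
[2] (no change)
  FIRST(S)={a,b}  FIRST(A)={b}  FIRST(B)={b}  FIRST(C)={b}

FIRST(B) = ["b"]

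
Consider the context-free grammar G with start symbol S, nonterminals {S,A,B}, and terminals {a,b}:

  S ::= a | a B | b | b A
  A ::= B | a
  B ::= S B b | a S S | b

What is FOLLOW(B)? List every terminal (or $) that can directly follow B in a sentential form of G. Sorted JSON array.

Compute FIRST by fixpoint:
pass 1:
  A via A→a: +{a}
  B via B→a S S: +{a}
  B via B→b: +{b}
  S via S→a: +{a}
  S via S→b: +{b}
  FIRST[S]={a,b}  FIRST[A]={a}  FIRST[B]={a,b}
pass 2:
  A via A→B: +{b}
  FIRST[S]={a,b}  FIRST[A]={a,b}  FIRST[B]={a,b}
pass 3: — fixpoint
  FIRST[S]={a,b}  FIRST[A]={a,b}  FIRST[B]={a,b}

FOLLOW sets:
initialize: $ ∈ FOLLOW(S)
[1]
  B→S B b: FOLLOW(S) ⊇ FIRST(B) = {a,b}; new: +{a,b}
  B→S B b: FOLLOW(B) ⊇ FIRST(b) = {b}; new: +{b}
  S→a B: FOLLOW(B) ⊇ FOLLOW(S) ⊇ {$,a,b}; new: +{$,a}
  S→b A: FOLLOW(A) ⊇ FOLLOW(S) ⊇ {$,a,b}; new: +{$,a,b}
  FOLLOW(S)={$,a,b}  FOLLOW(A)={$,a,b}  FOLLOW(B)={$,a,b}
[2] (no change)
  FOLLOW(S)={$,a,b}  FOLLOW(A)={$,a,b}  FOLLOW(B)={$,a,b}

FOLLOW(B) = ["$", "a", "b"]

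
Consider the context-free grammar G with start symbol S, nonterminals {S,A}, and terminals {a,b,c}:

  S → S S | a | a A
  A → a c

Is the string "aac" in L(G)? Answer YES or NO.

CNF form of G:
  S -> S S | T0 A | a
  A -> T0 T1
  T0 -> a
  T1 -> c

CYK fill:
  [0..0]={S,T0}  "a"  orig:{S}
  [1..1]={S,T0}  "a"  orig:{S}
  [2..2]={T1}  "c"  orig:{}
  [0..1]={S}  "aa"
  [1..2]={A}  "ac"
  [0..2]={S}  "aac"

S ∈ T[0,2] ⇒ YES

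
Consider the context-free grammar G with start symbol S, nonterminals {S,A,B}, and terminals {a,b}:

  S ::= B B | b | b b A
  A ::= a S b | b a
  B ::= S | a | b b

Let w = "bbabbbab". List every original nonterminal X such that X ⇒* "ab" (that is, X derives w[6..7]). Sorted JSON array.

CNF form of G:
  S -> B B | T1 X4 | b
  A -> T0 X2 | T1 T0
  B -> B B | T1 T1 | T1 X3 | a | b
  T0 -> a
  T1 -> b
  X2 -> S T1
  X3 -> T1 A
  X4 -> T1 A

CYK fill — only the sub-triangle for w[6..7]:
  cell(6,6) a: {B,T0}  orig:{B}
  cell(7,7) b: {B,S,T1}  orig:{B,S}
  cell(6,7) ab: {B,S}

Original NTs in T[6,7] deriving "ab": ["B", "S"]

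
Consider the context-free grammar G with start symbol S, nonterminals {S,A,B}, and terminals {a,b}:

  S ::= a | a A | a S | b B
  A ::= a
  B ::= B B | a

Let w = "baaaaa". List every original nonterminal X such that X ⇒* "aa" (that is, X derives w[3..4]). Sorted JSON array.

CNF form of G:
  S -> T0 A | T0 S | T1 B | a
  A -> a
  B -> B B | a
  T0 -> a
  T1 -> b

CYK table (by increasing span) (cells [i..j] with 3 ≤ i ≤ j ≤ 4 only):
  T[3,3] 'a' = {A,B,S,T0}  orig:{A,B,S}
  T[4,4] 'a' = {A,B,S,T0}  orig:{A,B,S}
  T[3,4] 'aa' = {B,S}

Original NTs in T[3,4] deriving "aa": ["B", "S"]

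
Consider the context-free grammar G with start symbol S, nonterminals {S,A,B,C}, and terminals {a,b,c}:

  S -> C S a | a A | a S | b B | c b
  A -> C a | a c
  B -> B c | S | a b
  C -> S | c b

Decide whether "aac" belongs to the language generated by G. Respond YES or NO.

CNF form of G:
  S -> C X5 | T0 A | T0 S | T1 T2 | T2 B
  A -> C T0 | T0 T1
  B -> B T1 | C X3 | T0 A | T0 S | T0 T2 | T1 T2 | T2 B
  C -> C X4 | T0 A | T0 S | T1 T2 | T2 B
  T0 -> a
  T1 -> c
  T2 -> b
  X3 -> S T0
  X4 -> S T0
  X5 -> S T0

CYK fill:
  [0..0]={T0}  "a"  orig:{}
  [1..1]={T0}  "a"  orig:{}
  [2..2]={T1}  "c"  orig:{}
  [0..1]=∅  "aa"
  [1..2]={A}  "ac"
  [0..2]={B,C,S}  "aac"

S ∈ T[0,2] ⇒ YES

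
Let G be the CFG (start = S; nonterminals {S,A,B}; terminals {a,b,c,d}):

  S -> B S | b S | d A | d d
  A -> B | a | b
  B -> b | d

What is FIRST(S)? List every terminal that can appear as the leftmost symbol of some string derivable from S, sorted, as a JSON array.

FIRST iteration:
[1]
  A via A→a: +{a}
  A via A→b: +{b}
  B via B→b: +{b}
  B via B→d: +{d}
  S via S→B S: +{b,d}
  FIRST[S]={b,d}  FIRST[A]={a,b}  FIRST[B]={b,d}
[2]
  A via A→B: +{d}
  FIRST[S]={b,d}  FIRST[A]={a,b,d}  FIRST[B]={b,d}
[3] (no change)
  FIRST[S]={b,d}  FIRST[A]={a,b,d}  FIRST[B]={b,d}

FIRST(S) = ["b", "d"]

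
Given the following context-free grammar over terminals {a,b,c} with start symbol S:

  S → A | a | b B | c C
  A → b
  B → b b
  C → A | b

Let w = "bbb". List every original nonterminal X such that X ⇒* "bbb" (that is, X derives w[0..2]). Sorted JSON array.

Convert to CNF:
  S -> T0 B | T1 C | a | b
  A -> b
  B -> T0 T0
  C -> b
  T0 -> b
  T1 -> c

CYK table (by increasing span) (cells [i..j] with 0 ≤ i ≤ j ≤ 2 only):
  [0..0]={A,C,S,T0}  "b"  orig:{A,C,S}
  [1..1]={A,C,S,T0}  "b"  orig:{A,C,S}
  [2..2]={A,C,S,T0}  "b"  orig:{A,C,S}
  [0..1]={B}  "bb"
  [1..2]={B}  "bb"
  [0..2]={S}  "bbb"

Original NTs in T[0,2] deriving "bbb": ["S"]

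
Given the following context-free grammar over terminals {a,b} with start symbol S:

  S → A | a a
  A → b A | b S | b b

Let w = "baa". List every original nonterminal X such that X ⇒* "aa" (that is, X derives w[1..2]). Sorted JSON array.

Convert to CNF:
  S -> T0 A | T0 S | T0 T0 | T1 T1
  A -> T0 A | T0 S | T0 T0
  T0 -> b
  T1 -> a

CYK table (by increasing span), restricted to cells inside w[1..2]:
  T[1,1] 'a' = {T1}  orig:{}
  T[2,2] 'a' = {T1}  orig:{}
  T[1,2] 'aa' = {S}

Original NTs in T[1,2] deriving "aa": ["S"]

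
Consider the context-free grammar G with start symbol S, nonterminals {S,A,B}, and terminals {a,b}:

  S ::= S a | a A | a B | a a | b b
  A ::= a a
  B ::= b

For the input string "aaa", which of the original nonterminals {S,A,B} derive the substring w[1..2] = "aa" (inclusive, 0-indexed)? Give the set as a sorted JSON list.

Convert to CNF:
  S -> S T0 | T0 A | T0 B | T0 T0 | T1 T1
  A -> T0 T0
  B -> b
  T0 -> a
  T1 -> b

CYK fill — only the sub-triangle for w[1..2]:
  cell(1,1) a: {T0}  orig:{}
  cell(2,2) a: {T0}  orig:{}
  cell(1,2) aa: {A,S}

Original NTs in T[1,2] deriving "aa": ["A", "S"]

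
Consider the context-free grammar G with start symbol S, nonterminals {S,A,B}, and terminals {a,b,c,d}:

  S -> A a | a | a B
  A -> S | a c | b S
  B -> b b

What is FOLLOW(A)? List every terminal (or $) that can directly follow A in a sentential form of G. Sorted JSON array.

Compute FIRST by fixpoint:
round 1:
  A via A→a c: +{a}
  A via A→b S: +{b}
  B via B→b b: +{b}
  S via S→A a: +{a,b}
  FIRST[S]={a,b}  FIRST[A]={a,b}  FIRST[B]={b}
round 2: (stable)
  FIRST[S]={a,b}  FIRST[A]={a,b}  FIRST[B]={b}

Compute FOLLOW by fixpoint:
seed FOLLOW(S) with $
[1]
  S→A a: FOLLOW(A) ⊇ FIRST(a) = {a}; new: +{a}
  S→a B: FOLLOW(B) ⊇ FOLLOW(S) ⊇ {$}; new: +{$}
  FOLLOW[S]={$}  FOLLOW[A]={a}  FOLLOW[B]={$}
[2]
  A→S: FOLLOW(S) ⊇ FOLLOW(A) ⊇ {a}; new: +{a}
  S→a B: FOLLOW(B) ⊇ FOLLOW(S) ⊇ {$,a}; new: +{a}
  FOLLOW[S]={$,a}  FOLLOW[A]={a}  FOLLOW[B]={$,a}
[3] — fixpoint
  FOLLOW[S]={$,a}  FOLLOW[A]={a}  FOLLOW[B]={$,a}

FOLLOW(A) = ["a"]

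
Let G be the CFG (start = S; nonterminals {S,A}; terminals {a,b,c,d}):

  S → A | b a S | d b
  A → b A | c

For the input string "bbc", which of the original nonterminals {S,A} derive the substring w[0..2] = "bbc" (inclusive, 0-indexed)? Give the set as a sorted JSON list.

Convert to CNF:
  S -> T0 A | T0 X3 | T2 T0 | c
  A -> T0 A | c
  T0 -> b
  T1 -> a
  T2 -> d
  X3 -> T1 S

Fill CYK table bottom-up (cells [i..j] with 0 ≤ i ≤ j ≤ 2 only):
  T[0,0] 'b' = {T0}  orig:{}
  T[1,1] 'b' = {T0}  orig:{}
  T[2,2] 'c' = {A,S}
  T[0,1] 'bb' = ∅
  T[1,2] 'bc' = {A,S}
  T[0,2] 'bbc' = {A,S}

Original NTs in T[0,2] deriving "bbc": ["A", "S"]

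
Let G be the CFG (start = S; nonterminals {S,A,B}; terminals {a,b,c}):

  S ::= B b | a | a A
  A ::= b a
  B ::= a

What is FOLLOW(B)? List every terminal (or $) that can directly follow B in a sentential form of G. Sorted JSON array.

Compute FIRST by fixpoint:
[1]
  A via A→b a: +{b}
  B via B→a: +{a}
  S via S→B b: +{a}
  FIRST[S]={a}  FIRST[A]={b}  FIRST[B]={a}
[2] done
  FIRST[S]={a}  FIRST[A]={b}  FIRST[B]={a}

Compute FOLLOW by fixpoint:
initialize: $ ∈ FOLLOW(S)
round 1:
  S→B b: FOLLOW(B) ⊇ FIRST(b) = {b}; new: +{b}
  S→a A: FOLLOW(A) ⊇ FOLLOW(S) ⊇ {$}; new: +{$}
  FOLLOW(S)={$}  FOLLOW(A)={$}  FOLLOW(B)={b}
round 2: — fixpoint
  FOLLOW(S)={$}  FOLLOW(A)={$}  FOLLOW(B)={b}

FOLLOW(B) = ["b"]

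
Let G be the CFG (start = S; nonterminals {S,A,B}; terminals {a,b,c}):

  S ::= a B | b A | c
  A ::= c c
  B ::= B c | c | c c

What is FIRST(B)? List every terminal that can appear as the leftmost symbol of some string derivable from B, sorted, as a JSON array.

FIRST iteration:
iter 1:
  A via A→c c: +{c}
  B via B→c: +{c}
  S via S→a B: +{a}
  S via S→b A: +{b}
  S via S→c: +{c}
  FIRST[S]={a,b,c}  FIRST[A]={c}  FIRST[B]={c}
iter 2: (no change)
  FIRST[S]={a,b,c}  FIRST[A]={c}  FIRST[B]={c}

FIRST(B) = ["c"]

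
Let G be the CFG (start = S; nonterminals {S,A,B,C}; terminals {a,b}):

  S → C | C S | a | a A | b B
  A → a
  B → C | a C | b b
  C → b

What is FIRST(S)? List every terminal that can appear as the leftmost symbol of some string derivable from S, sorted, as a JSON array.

Compute FIRST by fixpoint:
pass 1:
  A via A→a: +{a}
  B via B→a C: +{a}
  B via B→b b: +{b}
  C via C→b: +{b}
  S via S→C: +{b}
  S via S→a: +{a}
  S: {a,b}  A: {a}  B: {a,b}  C: {b}
pass 2: — fixpoint
  S: {a,b}  A: {a}  B: {a,b}  C: {b}

FIRST(S) = ["a", "b"]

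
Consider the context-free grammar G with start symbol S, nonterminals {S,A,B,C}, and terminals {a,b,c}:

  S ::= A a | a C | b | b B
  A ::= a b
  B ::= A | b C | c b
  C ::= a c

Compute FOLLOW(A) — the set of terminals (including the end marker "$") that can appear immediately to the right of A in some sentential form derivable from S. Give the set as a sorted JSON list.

FIRST iteration:
iter 1:
  A via A→a b: +{a}
  B via B→A: +{a}
  B via B→b C: +{b}
  B via B→c b: +{c}
  C via C→a c: +{a}
  S via S→A a: +{a}
  S via S→b: +{b}
  S: {a,b}  A: {a}  B: {a,b,c}  C: {a}
iter 2: done
  S: {a,b}  A: {a}  B: {a,b,c}  C: {a}

FOLLOW iteration:
initialize: $ ∈ FOLLOW(S)
iter 1:
  S→A a: FOLLOW(A) ⊇ FIRST(a) = {a}; new: +{a}
  S→a C: FOLLOW(C) ⊇ FOLLOW(S) ⊇ {$}; new: +{$}
  S→b B: FOLLOW(B) ⊇ FOLLOW(S) ⊇ {$}; new: +{$}
  FOLLOW[S]={$}  FOLLOW[A]={a}  FOLLOW[B]={$}  FOLLOW[C]={$}
iter 2:
  B→A: FOLLOW(A) ⊇ FOLLOW(B) ⊇ {$}; new: +{$}
  FOLLOW[S]={$}  FOLLOW[A]={$,a}  FOLLOW[B]={$}  FOLLOW[C]={$}
iter 3: (no change)
  FOLLOW[S]={$}  FOLLOW[A]={$,a}  FOLLOW[B]={$}  FOLLOW[C]={$}

FOLLOW(A) = ["$", "a"]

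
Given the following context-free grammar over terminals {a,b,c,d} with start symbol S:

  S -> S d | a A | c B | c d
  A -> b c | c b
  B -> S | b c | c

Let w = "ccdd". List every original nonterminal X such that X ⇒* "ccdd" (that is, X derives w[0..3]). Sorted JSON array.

Convert to CNF:
  S -> S T2 | T1 B | T1 T2 | T3 A
  A -> T0 T1 | T1 T0
  B -> S T2 | T0 T1 | T1 B | T1 T2 | T3 A | c
  T0 -> b
  T1 -> c
  T2 -> d
  T3 -> a

CYK table (by increasing span) (cells [i..j] with 0 ≤ i ≤ j ≤ 3 only):
  T[0,0] 'c' = {B,T1}  orig:{B}
  T[1,1] 'c' = {B,T1}  orig:{B}
  T[2,2] 'd' = {T2}  orig:{}
  T[3,3] 'd' = {T2}  orig:{}
  T[0,1] 'cc' = {B,S}
  T[1,2] 'cd' = {B,S}
  T[2,3] 'dd' = ∅
  T[0,2] 'ccd' = {B,S}
  T[1,3] 'cdd' = {B,S}
  T[0,3] 'ccdd' = {B,S}

Original NTs in T[0,3] deriving "ccdd": ["B", "S"]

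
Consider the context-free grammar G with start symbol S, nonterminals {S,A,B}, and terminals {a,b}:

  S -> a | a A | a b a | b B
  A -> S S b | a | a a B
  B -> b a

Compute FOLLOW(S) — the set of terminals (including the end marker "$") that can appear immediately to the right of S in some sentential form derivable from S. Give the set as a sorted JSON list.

FIRST sets, iterate to fixpoint:
iter 1:
  A via A→a: +{a}
  B via B→b a: +{b}
  S via S→a: +{a}
  S via S→b B: +{b}
  S: {a,b}  A: {a}  B: {b}
iter 2:
  A via A→S S b: +{b}
  S: {a,b}  A: {a,b}  B: {b}
iter 3: — fixpoint
  S: {a,b}  A: {a,b}  B: {b}

FOLLOW iteration:
FOLLOW(S) := {$}
iter 1:
  A→S S b: FOLLOW(S) ⊇ FIRST(S) = {a,b}; new: +{a,b}
  S→a A: FOLLOW(A) ⊇ FOLLOW(S) ⊇ {$,a,b}; new: +{$,a,b}
  S→b B: FOLLOW(B) ⊇ FOLLOW(S) ⊇ {$,a,b}; new: +{$,a,b}
  FOLLOW(S)={$,a,b}  FOLLOW(A)={$,a,b}  FOLLOW(B)={$,a,b}
iter 2: done
  FOLLOW(S)={$,a,b}  FOLLOW(A)={$,a,b}  FOLLOW(B)={$,a,b}

FOLLOW(S) = ["$", "a", "b"]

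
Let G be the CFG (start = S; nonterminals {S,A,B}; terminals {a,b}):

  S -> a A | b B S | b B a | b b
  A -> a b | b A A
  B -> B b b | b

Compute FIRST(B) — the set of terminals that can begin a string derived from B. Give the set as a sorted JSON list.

FIRST sets, iterate to fixpoint:
pass 1:
  A via A→a b: +{a}
  A via A→b A A: +{b}
  B via B→b: +{b}
  S via S→a A: +{a}
  S via S→b B S: +{b}
  S: {a,b}  A: {a,b}  B: {b}
pass 2: — fixpoint
  S: {a,b}  A: {a,b}  B: {b}

FIRST(B) = ["b"]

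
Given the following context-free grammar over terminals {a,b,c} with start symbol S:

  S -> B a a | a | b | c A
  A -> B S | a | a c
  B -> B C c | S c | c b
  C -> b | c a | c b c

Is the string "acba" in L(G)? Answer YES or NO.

Convert to CNF:
  S -> B X5 | T1 A | a | b
  A -> B S | T0 T1 | a
  B -> B X3 | S T1 | T1 T2
  C -> T1 T0 | T1 X4 | b
  T0 -> a
  T1 -> c
  T2 -> b
  X3 -> C T1
  X4 -> T2 T1
  X5 -> T0 T0

CYK fill:
  [0..0]={A,S,T0}  "a"  orig:{A,S}
  [1..1]={T1}  "c"  orig:{}
  [2..2]={C,S,T2}  "b"  orig:{C,S}
  [3..3]={A,S,T0}  "a"  orig:{A,S}
  [0..1]={A,B}  "ac"
  [1..2]={B}  "cb"
  [2..3]=∅  "ba"
  [0..2]={A}  "acb"
  [1..3]={A}  "cba"
  [0..3]=∅  "acba"

S ∉ T[0,3] ⇒ NO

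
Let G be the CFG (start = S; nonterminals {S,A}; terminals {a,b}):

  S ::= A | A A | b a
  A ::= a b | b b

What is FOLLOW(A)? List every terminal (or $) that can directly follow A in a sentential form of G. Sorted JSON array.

FIRST iteration:
[1]
  A via A→a b: +{a}
  A via A→b b: +{b}
  S via S→A: +{a,b}
  FIRST[S]={a,b}  FIRST[A]={a,b}
[2] done
  FIRST[S]={a,b}  FIRST[A]={a,b}

FOLLOW iteration:
seed FOLLOW(S) with $
iter 1:
  S→A: FOLLOW(A) ⊇ FOLLOW(S) ⊇ {$}; new: +{$}
  S→A A: FOLLOW(A) ⊇ FIRST(A) = {a,b}; new: +{a,b}
  FOLLOW[S]={$}  FOLLOW[A]={$,a,b}
iter 2: (no change)
  FOLLOW[S]={$}  FOLLOW[A]={$,a,b}

FOLLOW(A) = ["$", "a", "b"]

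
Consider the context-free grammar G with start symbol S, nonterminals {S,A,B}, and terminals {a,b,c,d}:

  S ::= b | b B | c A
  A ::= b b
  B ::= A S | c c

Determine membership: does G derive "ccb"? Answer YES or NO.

CNF form of G:
  S -> T0 B | T1 A | b
  A -> T0 T0
  B -> A S | T1 T1
  T0 -> b
  T1 -> c

CYK fill:
  cell(0,0) c: {T1}  orig:{}
  cell(1,1) c: {T1}  orig:{}
  cell(2,2) b: {S,T0}  orig:{S}
  cell(0,1) cc: {B}
  cell(1,2) cb: ∅
  cell(0,2) ccb: ∅

S ∉ T[0,2] ⇒ NO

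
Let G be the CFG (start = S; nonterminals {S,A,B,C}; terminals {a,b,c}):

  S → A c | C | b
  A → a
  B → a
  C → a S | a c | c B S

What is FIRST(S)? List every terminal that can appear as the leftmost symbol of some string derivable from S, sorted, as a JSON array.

FIRST sets, iterate to fixpoint:
iter 1:
  A via A→a: +{a}
  B via B→a: +{a}
  C via C→a S: +{a}
  C via C→c B S: +{c}
  S via S→A c: +{a}
  S via S→C: +{c}
  S via S→b: +{b}
  FIRST(S)={a,b,c}  FIRST(A)={a}  FIRST(B)={a}  FIRST(C)={a,c}
iter 2: done
  FIRST(S)={a,b,c}  FIRST(A)={a}  FIRST(B)={a}  FIRST(C)={a,c}

FIRST(S) = ["a", "b", "c"]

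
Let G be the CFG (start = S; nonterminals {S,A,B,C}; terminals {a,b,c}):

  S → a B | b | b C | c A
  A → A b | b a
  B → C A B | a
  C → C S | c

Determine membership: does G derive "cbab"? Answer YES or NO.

Convert to CNF:
  S -> T0 C | T1 B | T2 A | b
  A -> A T0 | T0 T1
  B -> C X3 | a
  C -> C S | c
  T0 -> b
  T1 -> a
  T2 -> c
  X3 -> A B

CYK table (by increasing span):
  [0..0]={C,T2}  "c"  orig:{C}
  [1..1]={S,T0}  "b"  orig:{S}
  [2..2]={B,T1}  "a"  orig:{B}
  [3..3]={S,T0}  "b"  orig:{S}
  [0..1]={C}  "cb"
  [1..2]={A}  "ba"
  [2..3]=∅  "ab"
  [0..2]={S}  "cba"
  [1..3]={A}  "bab"
  [0..3]={S}  "cbab"

S ∈ T[0,3] ⇒ YES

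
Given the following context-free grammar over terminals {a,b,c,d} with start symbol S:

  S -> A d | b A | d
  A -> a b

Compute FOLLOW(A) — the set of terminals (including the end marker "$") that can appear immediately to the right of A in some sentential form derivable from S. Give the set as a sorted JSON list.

FIRST sets, iterate to fixpoint:
pass 1:
  A via A→a b: +{a}
  S via S→A d: +{a}
  S via S→b A: +{b}
  S via S→d: +{d}
  FIRST[S]={a,b,d}  FIRST[A]={a}
pass 2: done
  FIRST[S]={a,b,d}  FIRST[A]={a}

FOLLOW iteration:
seed FOLLOW(S) with $
iter 1:
  S→A d: FOLLOW(A) ⊇ FIRST(d) = {d}; new: +{d}
  S→b A: FOLLOW(A) ⊇ FOLLOW(S) ⊇ {$}; new: +{$}
  FOLLOW[S]={$}  FOLLOW[A]={$,d}
iter 2: (stable)
  FOLLOW[S]={$}  FOLLOW[A]={$,d}

FOLLOW(A) = ["$", "d"]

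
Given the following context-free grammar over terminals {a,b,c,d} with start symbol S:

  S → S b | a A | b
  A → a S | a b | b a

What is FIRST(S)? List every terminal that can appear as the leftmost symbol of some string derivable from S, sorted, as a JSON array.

Compute FIRST by fixpoint:
[1]
  A via A→a S: +{a}
  A via A→b a: +{b}
  S via S→a A: +{a}
  S via S→b: +{b}
  S: {a,b}  A: {a,b}
[2] (stable)
  S: {a,b}  A: {a,b}

FIRST(S) = ["a", "b"]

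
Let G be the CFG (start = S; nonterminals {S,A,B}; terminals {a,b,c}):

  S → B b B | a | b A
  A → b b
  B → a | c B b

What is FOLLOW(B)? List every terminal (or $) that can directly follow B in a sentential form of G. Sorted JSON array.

FIRST iteration:
pass 1:
  A via A→b b: +{b}
  B via B→a: +{a}
  B via B→c B b: +{c}
  S via S→B b B: +{a,c}
  S via S→b A: +{b}
  S: {a,b,c}  A: {b}  B: {a,c}
pass 2: (no change)
  S: {a,b,c}  A: {b}  B: {a,c}

FOLLOW sets:
initialize: $ ∈ FOLLOW(S)
iter 1:
  B→c B b: FOLLOW(B) ⊇ FIRST(b) = {b}; new: +{b}
  S→B b B: FOLLOW(B) ⊇ FOLLOW(S) ⊇ {$}; new: +{$}
  S→b A: FOLLOW(A) ⊇ FOLLOW(S) ⊇ {$}; new: +{$}
  FOLLOW[S]={$}  FOLLOW[A]={$}  FOLLOW[B]={$,b}
iter 2: — fixpoint
  FOLLOW[S]={$}  FOLLOW[A]={$}  FOLLOW[B]={$,b}

FOLLOW(B) = ["$", "b"]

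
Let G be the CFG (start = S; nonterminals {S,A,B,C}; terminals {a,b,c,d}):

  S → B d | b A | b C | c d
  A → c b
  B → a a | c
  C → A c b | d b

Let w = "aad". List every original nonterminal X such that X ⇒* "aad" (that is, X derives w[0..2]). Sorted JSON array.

Convert to CNF:
  S -> B T3 | T0 T3 | T1 A | T1 C
  A -> T0 T1
  B -> T2 T2 | c
  C -> A X4 | T3 T1
  T0 -> c
  T1 -> b
  T2 -> a
  T3 -> d
  X4 -> T0 T1

CYK table (by increasing span) — only the sub-triangle for w[0..2]:
  T[0,0] 'a' = {T2}  orig:{}
  T[1,1] 'a' = {T2}  orig:{}
  T[2,2] 'd' = {T3}  orig:{}
  T[0,1] 'aa' = {B}
  T[1,2] 'ad' = ∅
  T[0,2] 'aad' = {S}

Original NTs in T[0,2] deriving "aad": ["S"]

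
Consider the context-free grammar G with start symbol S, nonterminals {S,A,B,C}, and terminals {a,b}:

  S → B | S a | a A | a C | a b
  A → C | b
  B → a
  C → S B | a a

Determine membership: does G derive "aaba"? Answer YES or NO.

CNF form of G:
  S -> S T0 | T0 A | T0 C | T0 T1 | a
  A -> S B | T0 T0 | b
  B -> a
  C -> S B | T0 T0
  T0 -> a
  T1 -> b

Fill CYK table bottom-up:
  T[0,0] 'a' = {B,S,T0}  orig:{B,S}
  T[1,1] 'a' = {B,S,T0}  orig:{B,S}
  T[2,2] 'b' = {A,T1}  orig:{A}
  T[3,3] 'a' = {B,S,T0}  orig:{B,S}
  T[0,1] 'aa' = {A,C,S}
  T[1,2] 'ab' = {S}
  T[2,3] 'ba' = ∅
  T[0,2] 'aab' = ∅
  T[1,3] 'aba' = {A,C,S}
  T[0,3] 'aaba' = {S}

S ∈ T[0,3] ⇒ YES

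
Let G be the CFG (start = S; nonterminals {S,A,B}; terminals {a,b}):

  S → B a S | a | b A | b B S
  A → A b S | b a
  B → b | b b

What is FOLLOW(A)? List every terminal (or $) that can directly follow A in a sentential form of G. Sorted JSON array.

FIRST iteration:
iter 1:
  A via A→b a: +{b}
  B via B→b: +{b}
  S via S→B a S: +{b}
  S via S→a: +{a}
  FIRST[S]={a,b}  FIRST[A]={b}  FIRST[B]={b}
iter 2: done
  FIRST[S]={a,b}  FIRST[A]={b}  FIRST[B]={b}

FOLLOW sets:
initialize: $ ∈ FOLLOW(S)
pass 1:
  A→A b S: FOLLOW(A) ⊇ FIRST(b) = {b}; new: +{b}
  A→A b S: FOLLOW(S) ⊇ FOLLOW(A) ⊇ {b}; new: +{b}
  S→B a S: FOLLOW(B) ⊇ FIRST(a) = {a}; new: +{a}
  S→b A: FOLLOW(A) ⊇ FOLLOW(S) ⊇ {$,b}; new: +{$}
  S→b B S: FOLLOW(B) ⊇ FIRST(S) = {a,b}; new: +{b}
  FOLLOW[S]={$,b}  FOLLOW[A]={$,b}  FOLLOW[B]={a,b}
pass 2: (stable)
  FOLLOW[S]={$,b}  FOLLOW[A]={$,b}  FOLLOW[B]={a,b}

FOLLOW(A) = ["$", "b"]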